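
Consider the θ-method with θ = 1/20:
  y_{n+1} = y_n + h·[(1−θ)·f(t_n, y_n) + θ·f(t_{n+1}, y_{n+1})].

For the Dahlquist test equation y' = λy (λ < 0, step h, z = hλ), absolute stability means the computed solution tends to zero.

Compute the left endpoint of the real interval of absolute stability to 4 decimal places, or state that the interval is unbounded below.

left endpoint -2.2222.

With y'=λy (z=hλ):
  y_{n+1} = y_n + z·[19/20·y_n + 1/20·y_{n+1}] ⇒ (1 − 1/20z)y_{n+1} = (1 + 19/20z)y_n
  ⇒ R(z) = (1 + 19/20z)/(1 − 1/20z).

Need |R(x)|<1, x<0.
x=-1.35: |R|=0.2646
R=−1: 1+19/20x = −1+1/20x ⇒ -9/10x=2 ⇒ x=2/(-9/10)=-2.2222
Confirm numerically:
  x=-2.075: |R|=0.87995 <1
  x=-1.846: |R|=0.69001 <1
  x=-1.330: |R|=0.24707 <1
  x=-2.801: |R|=1.45691 >1
  x=-2.591: |R|=1.29383 >1
So |R|<1 on (-2.2222, 0).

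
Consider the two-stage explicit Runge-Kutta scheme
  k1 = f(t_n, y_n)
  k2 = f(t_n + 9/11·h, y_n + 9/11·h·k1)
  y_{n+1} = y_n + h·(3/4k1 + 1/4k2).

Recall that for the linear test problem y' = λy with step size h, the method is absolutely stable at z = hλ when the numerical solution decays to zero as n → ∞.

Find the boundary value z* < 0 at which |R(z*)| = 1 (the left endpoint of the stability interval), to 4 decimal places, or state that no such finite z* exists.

z* = -4.8889.

On y'=λy, z=hλ:
  k1=λy_n ⇒ h·k1=z·y_n;  k2=λ(1+9/11z)y_n ⇒ h·k2=z(1+9/11z)y_n
  y_{n+1}/y_n = 1 + 3/4z + 1/4z(1+9/11z) = 1 + z + 9/44z²
  R(z) = 1 + z + 9/44z².

Solve |R(x)|<1 on ℝ⁻.
x=-0.43: |R|=0.6078
R=1: x+9/44x²=0 ⇒ x=−44/9=-4.8889; min R=1−1/(4·9/44)=-0.2222>−1
Confirm numerically:
  x=-4.533: |R|=0.67002 <1
  x=-3.634: |R|=0.06722 <1
  x=-3.317: |R|=0.06649 <1
  x=-2.849: |R|=0.18875 <1
  x=-5.362: |R|=1.51890 >1
  x=-5.162: |R|=1.28837 >1
Stable set (-4.8889, 0).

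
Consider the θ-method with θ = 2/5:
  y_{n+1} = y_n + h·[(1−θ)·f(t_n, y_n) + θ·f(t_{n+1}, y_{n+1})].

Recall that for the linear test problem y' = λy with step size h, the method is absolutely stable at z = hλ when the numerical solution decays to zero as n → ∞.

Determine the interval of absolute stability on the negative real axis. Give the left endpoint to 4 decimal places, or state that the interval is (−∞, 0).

Test eqn y'=λy, z=hλ:
  y_{n+1} = y_n + z·[3/5·y_n + 2/5·y_{n+1}] ⇒ (1 − 2/5z)y_{n+1} = (1 + 3/5z)y_n
  so R(z) = (1 + 3/5z)/(1 − 2/5z).

Find x<0 with |R(x)|<1.
x=-1.28: |R|=0.1534
R=−1: 1+3/5x = −1+2/5x ⇒ -1/5x=2 ⇒ x=2/(-1/5)=-10.0000
Confirm numerically:
  x=-8.599: |R|=0.93689 <1
  x=-8.389: |R|=0.92603 <1
  x=-7.416: |R|=0.86971 <1
  x=-5.552: |R|=0.72380 <1
  x=-10.536: |R|=1.02056 >1
  x=-10.500: |R|=1.01923 >1
  x=-10.497: |R|=1.01912 >1
Stable set (-10.0000, 0).

z∈(-10.0000,0).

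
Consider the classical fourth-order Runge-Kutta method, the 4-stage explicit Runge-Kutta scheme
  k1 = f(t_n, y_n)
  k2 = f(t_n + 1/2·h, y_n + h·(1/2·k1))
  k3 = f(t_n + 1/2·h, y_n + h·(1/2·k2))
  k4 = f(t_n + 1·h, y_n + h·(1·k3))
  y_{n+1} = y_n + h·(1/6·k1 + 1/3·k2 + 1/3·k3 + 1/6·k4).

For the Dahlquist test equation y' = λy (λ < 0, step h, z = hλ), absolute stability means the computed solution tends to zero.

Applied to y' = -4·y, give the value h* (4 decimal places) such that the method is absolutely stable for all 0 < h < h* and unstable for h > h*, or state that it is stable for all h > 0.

Set f=λy, z=hλ:
  order 4, 4-stage ⇒ R(z)=1+z+z^2/2+z^3/6+z^4/24
  (e.g. R(-0.48)=0.61898, |R|=0.61898)

Boundary: |R(x)|=1, x<0.
x=-0.48: |R|=0.6190
|R(-2.02)|=0.3402 |R(-1.27)|=0.3034 |R(-1.22)|=0.3139
Bisect:
  x_lo=-3.5643 |R|=2.9657  x_hi=-0.1483 |R|=0.8621
  mid=-1.85631 |R|=0.29528 →hi
  mid=-2.71030 |R|=0.89270 →hi
  mid=-3.13730 |R|=1.67403 →lo
  mid=-2.92380 |R|=1.22971 →lo
  mid=-2.81705 |R|=1.04894 →lo
  mid=-2.76368 |R|=0.96789 →hi
  mid=-2.79036 |R|=1.00767 →lo
  mid=-2.77702 |R|=0.98760 →hi
  mid=-2.78369 |R|=0.99759 →hi
  ...
  [-2.78536,-2.78515] ⇒ x*=-2.7853
So |R|<1 on (-2.7853, 0).

(-2.7853,0); λ=-4 ⇒ h* = 0.6963.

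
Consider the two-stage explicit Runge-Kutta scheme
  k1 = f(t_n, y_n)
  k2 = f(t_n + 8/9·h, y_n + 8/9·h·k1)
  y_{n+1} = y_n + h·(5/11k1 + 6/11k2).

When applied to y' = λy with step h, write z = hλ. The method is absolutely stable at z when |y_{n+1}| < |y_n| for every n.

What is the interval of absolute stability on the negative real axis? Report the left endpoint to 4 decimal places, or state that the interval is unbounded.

(-2.0625, 0).

With y'=λy (z=hλ):
  k1=λy_n ⇒ h·k1=z·y_n;  k2=λ(1+8/9z)y_n ⇒ h·k2=z(1+8/9z)y_n
  y_{n+1}/y_n = 1 + 5/11z + 6/11z(1+8/9z) = 1 + z + 16/33z²
  Hence R(z) = 1 + z + 16/33z².

Boundary: |R(x)|=1, x<0.
x=-0.33: |R|=0.7228
R=1: x+16/33x²=0 ⇒ x=−33/16=-2.0625; min R=1−1/(4·16/33)=0.4844>−1
Confirm numerically:
  x=-2.018: |R|=0.95646 <1
  x=-1.538: |R|=0.60888 <1
  x=-1.428: |R|=0.56070 <1
  x=-0.962: |R|=0.48670 <1
  x=-2.586: |R|=1.65637 >1
  x=-2.534: |R|=1.57929 >1
Interval (-2.0625, 0).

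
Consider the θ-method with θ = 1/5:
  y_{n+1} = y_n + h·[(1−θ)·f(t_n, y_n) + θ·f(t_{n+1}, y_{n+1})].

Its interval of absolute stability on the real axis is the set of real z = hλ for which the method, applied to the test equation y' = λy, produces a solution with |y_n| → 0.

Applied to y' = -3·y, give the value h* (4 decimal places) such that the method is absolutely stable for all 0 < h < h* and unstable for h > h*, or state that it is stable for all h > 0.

On y'=λy, z=hλ:
  y_{n+1} = y_n + z·[4/5·y_n + 1/5·y_{n+1}] ⇒ (1 − 1/5z)y_{n+1} = (1 + 4/5z)y_n
  ⇒ R(z) = (1 + 4/5z)/(1 − 1/5z).

Find x<0 with |R(x)|<1.
x=-1.67: |R|=0.2519
R=−1: 1+4/5x = −1+1/5x ⇒ -3/5x=2 ⇒ x=2/(-3/5)=-3.3333
Confirm numerically:
  x=-2.372: |R|=0.60879 <1
  x=-1.657: |R|=0.24455 <1
  x=-1.633: |R|=0.23097 <1
  x=-3.530: |R|=1.06917 >1
  x=-3.505: |R|=1.06055 >1
  x=-3.415: |R|=1.02911 >1
So |R|<1 on (-3.3333, 0).

(-3.3333,0); λ=-3 ⇒ h* = (10/3)/3 = 1.1111.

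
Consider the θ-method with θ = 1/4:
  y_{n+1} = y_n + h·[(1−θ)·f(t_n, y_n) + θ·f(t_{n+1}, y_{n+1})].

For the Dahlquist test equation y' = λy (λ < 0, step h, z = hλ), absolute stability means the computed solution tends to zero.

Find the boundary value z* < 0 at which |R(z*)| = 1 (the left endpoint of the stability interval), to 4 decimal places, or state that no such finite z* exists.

With y'=λy (z=hλ):
  y_{n+1} = y_n + z·[3/4·y_n + 1/4·y_{n+1}] ⇒ (1 − 1/4z)y_{n+1} = (1 + 3/4z)y_n
  so R(z) = (1 + 3/4z)/(1 − 1/4z).

Solve |R(x)|<1 on ℝ⁻.
x=-1.72: |R|=0.2028
R=−1: 1+3/4x = −1+1/4x ⇒ -1/2x=2 ⇒ x=2/(-1/2)=-4.0000
Confirm numerically:
  x=-3.857: |R|=0.96360 <1
  x=-2.580: |R|=0.56839 <1
  x=-2.392: |R|=0.49687 <1
  x=-2.147: |R|=0.39710 <1
  x=-4.316: |R|=1.07600 >1
  x=-4.229: |R|=1.05566 >1
  x=-4.113: |R|=1.02786 >1
Stable set (-4.0000, 0).

left endpoint -4.0000.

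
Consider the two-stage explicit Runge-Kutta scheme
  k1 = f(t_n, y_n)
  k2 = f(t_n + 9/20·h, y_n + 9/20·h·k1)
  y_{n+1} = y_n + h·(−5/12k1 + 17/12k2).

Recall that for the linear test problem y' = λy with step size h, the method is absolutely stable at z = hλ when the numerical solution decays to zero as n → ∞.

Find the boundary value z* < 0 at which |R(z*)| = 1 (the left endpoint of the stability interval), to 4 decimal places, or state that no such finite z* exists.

Set f=λy, z=hλ:
  k1=λy_n ⇒ h·k1=z·y_n;  k2=λ(1+9/20z)y_n ⇒ h·k2=z(1+9/20z)y_n
  y_{n+1}/y_n = 1 − 5/12z + 17/12z(1+9/20z) = 1 + z + 51/80z²
  so R(z) = 1 + z + 51/80z².

Boundary: |R(x)|=1, x<0.
x=-1.36: |R|=0.8191
R=1: x+51/80x²=0 ⇒ x=−80/51=-1.5686; min R=1−1/(4·51/80)=0.6078>−1
Confirm numerically:
  x=-1.506: |R|=0.93987 <1
  x=-1.045: |R|=0.65117 <1
  x=-0.822: |R|=0.60875 <1
  x=-1.863: |R|=1.34962 >1
  x=-1.767: |R|=1.22346 >1
  x=-1.752: |R|=1.20481 >1
Stable set (-1.5686, 0).

z* = -1.5686.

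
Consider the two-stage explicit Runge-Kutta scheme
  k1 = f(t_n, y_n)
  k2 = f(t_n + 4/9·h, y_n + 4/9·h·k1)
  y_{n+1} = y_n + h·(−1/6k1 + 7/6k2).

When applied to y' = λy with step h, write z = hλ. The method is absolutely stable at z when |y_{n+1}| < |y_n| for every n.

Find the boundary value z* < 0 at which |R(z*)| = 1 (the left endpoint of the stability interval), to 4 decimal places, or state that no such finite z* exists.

left endpoint -1.9286.

With y'=λy (z=hλ):
  k1=λy_n ⇒ h·k1=z·y_n;  k2=λ(1+4/9z)y_n ⇒ h·k2=z(1+4/9z)y_n
  y_{n+1}/y_n = 1 − 1/6z + 7/6z(1+4/9z) = 1 + z + 14/27z²
  ⇒ R(z) = 1 + z + 14/27z².

Need |R(x)|<1, x<0.
x=-1.2: |R|=0.5467
R=1: x+14/27x²=0 ⇒ x=−27/14=-1.9286; min R=1−1/(4·14/27)=0.5179>−1
Confirm numerically:
  x=-1.457: |R|=0.64374 <1
  x=-1.394: |R|=0.61360 <1
  x=-1.352: |R|=0.59580 <1
  x=-1.213: |R|=0.54993 <1
  x=-2.430: |R|=1.63180 >1
  x=-2.129: |R|=1.22126 >1
  x=-1.983: |R|=1.05596 >1
Stable set (-1.9286, 0).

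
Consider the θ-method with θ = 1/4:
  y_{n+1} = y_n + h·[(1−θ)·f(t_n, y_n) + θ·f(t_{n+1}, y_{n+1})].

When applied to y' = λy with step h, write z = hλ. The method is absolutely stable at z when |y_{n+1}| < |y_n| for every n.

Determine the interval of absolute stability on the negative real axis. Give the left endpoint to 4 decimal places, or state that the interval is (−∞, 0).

z∈(-4.0000,0).

Set f=λy, z=hλ:
  y_{n+1} = y_n + z·[3/4·y_n + 1/4·y_{n+1}] ⇒ (1 − 1/4z)y_{n+1} = (1 + 3/4z)y_n
  Hence R(z) = (1 + 3/4z)/(1 − 1/4z).

Boundary: |R(x)|=1, x<0.
x=-0.44: |R|=0.6036
R=−1: 1+3/4x = −1+1/4x ⇒ -1/2x=2 ⇒ x=2/(-1/2)=-4.0000
Confirm numerically:
  x=-3.607: |R|=0.89667 <1
  x=-3.359: |R|=0.82579 <1
  x=-3.235: |R|=0.78853 <1
  x=-2.314: |R|=0.46595 <1
  x=-4.448: |R|=1.10606 >1
  x=-4.414: |R|=1.09841 >1
  x=-4.151: |R|=1.03705 >1
So |R|<1 on (-4.0000, 0).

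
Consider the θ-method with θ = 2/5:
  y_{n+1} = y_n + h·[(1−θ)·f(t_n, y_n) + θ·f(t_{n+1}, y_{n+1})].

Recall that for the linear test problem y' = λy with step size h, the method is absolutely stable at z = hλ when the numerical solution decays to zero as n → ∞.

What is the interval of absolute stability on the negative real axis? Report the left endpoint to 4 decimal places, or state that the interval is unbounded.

On y'=λy, z=hλ:
  y_{n+1} = y_n + z·[3/5·y_n + 2/5·y_{n+1}] ⇒ (1 − 2/5z)y_{n+1} = (1 + 3/5z)y_n
  R(z) = (1 + 3/5z)/(1 − 2/5z).

Need |R(x)|<1, x<0.
x=-0.69: |R|=0.4592
R=−1: 1+3/5x = −1+2/5x ⇒ -1/5x=2 ⇒ x=2/(-1/5)=-10.0000
Confirm numerically:
  x=-9.064: |R|=0.95953 <1
  x=-9.058: |R|=0.95925 <1
  x=-8.219: |R|=0.91692 <1
  x=-7.198: |R|=0.85554 <1
  x=-10.502: |R|=1.01930 >1
  x=-10.485: |R|=1.01868 >1
  x=-10.263: |R|=1.01030 >1
Interval (-10.0000, 0).

(-10.0000, 0).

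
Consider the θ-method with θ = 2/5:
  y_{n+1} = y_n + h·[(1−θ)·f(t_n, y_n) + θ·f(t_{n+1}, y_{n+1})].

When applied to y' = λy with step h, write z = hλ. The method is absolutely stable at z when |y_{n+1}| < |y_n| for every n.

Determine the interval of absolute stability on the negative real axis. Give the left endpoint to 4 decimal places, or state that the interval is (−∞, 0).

(-10.0000, 0).

On y'=λy, z=hλ:
  y_{n+1} = y_n + z·[3/5·y_n + 2/5·y_{n+1}] ⇒ (1 − 2/5z)y_{n+1} = (1 + 3/5z)y_n
  R(z) = (1 + 3/5z)/(1 − 2/5z).

Solve |R(x)|<1 on ℝ⁻.
x=-1.64: |R|=0.0097
R=−1: 1+3/5x = −1+2/5x ⇒ -1/5x=2 ⇒ x=2/(-1/5)=-10.0000
Confirm numerically:
  x=-9.571: |R|=0.98223 <1
  x=-8.570: |R|=0.93541 <1
  x=-8.045: |R|=0.90730 <1
  x=-10.353: |R|=1.01373 >1
  x=-10.205: |R|=1.00807 >1
  x=-10.064: |R|=1.00255 >1
So |R|<1 on (-10.0000, 0).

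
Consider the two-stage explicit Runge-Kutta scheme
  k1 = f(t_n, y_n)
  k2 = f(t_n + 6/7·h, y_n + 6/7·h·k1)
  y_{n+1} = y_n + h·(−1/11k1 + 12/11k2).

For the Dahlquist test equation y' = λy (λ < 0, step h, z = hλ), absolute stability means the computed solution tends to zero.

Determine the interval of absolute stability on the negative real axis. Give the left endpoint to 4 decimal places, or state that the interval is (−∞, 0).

z∈(-1.0694,0).

Test eqn y'=λy, z=hλ:
  k1=λy_n ⇒ h·k1=z·y_n;  k2=λ(1+6/7z)y_n ⇒ h·k2=z(1+6/7z)y_n
  y_{n+1}/y_n = 1 − 1/11z + 12/11z(1+6/7z) = 1 + z + 72/77z²
  ⇒ R(z) = 1 + z + 72/77z².

Boundary: |R(x)|=1, x<0.
x=-1.27: |R|=1.2382
R=1: x+72/77x²=0 ⇒ x=−77/72=-1.0694; min R=1−1/(4·72/77)=0.7326>−1
Confirm numerically:
  x=-0.515: |R|=0.73300 <1
  x=-0.490: |R|=0.73451 <1
  x=-0.488: |R|=0.73468 <1
  x=-0.480: |R|=0.73544 <1
  x=-1.589: |R|=1.77197 >1
  x=-1.288: |R|=1.26322 >1
  x=-1.158: |R|=1.09589 >1
Stable set (-1.0694, 0).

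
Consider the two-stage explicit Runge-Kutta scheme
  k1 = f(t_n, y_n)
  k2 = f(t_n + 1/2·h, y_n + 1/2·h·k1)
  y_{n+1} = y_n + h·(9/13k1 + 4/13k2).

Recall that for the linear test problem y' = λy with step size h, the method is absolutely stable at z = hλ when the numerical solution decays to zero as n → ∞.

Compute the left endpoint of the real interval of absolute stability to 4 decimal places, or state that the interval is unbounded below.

On y'=λy, z=hλ:
  k1=λy_n ⇒ h·k1=z·y_n;  k2=λ(1+1/2z)y_n ⇒ h·k2=z(1+1/2z)y_n
  y_{n+1}/y_n = 1 + 9/13z + 4/13z(1+1/2z) = 1 + z + 2/13z²
  so R(z) = 1 + z + 2/13z².

Need |R(x)|<1, x<0.
x=-0.62: |R|=0.4391
R=1: x+2/13x²=0 ⇒ x=−13/2=-6.5000; min R=1−1/(4·2/13)=-0.6250>−1
Confirm numerically:
  x=-4.522: |R|=0.37608 <1
  x=-3.883: |R|=0.56336 <1
  x=-3.663: |R|=0.59876 <1
  x=-6.667: |R|=1.17129 >1
  x=-6.570: |R|=1.07075 >1
Interval (-6.5000, 0).

left endpoint -6.5000.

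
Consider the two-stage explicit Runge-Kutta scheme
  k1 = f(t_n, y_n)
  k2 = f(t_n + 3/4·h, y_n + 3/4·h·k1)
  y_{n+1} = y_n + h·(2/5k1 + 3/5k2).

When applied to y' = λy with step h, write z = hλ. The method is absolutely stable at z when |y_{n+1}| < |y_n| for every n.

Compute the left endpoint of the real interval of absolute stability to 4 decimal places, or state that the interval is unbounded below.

With y'=λy (z=hλ):
  k1=λy_n ⇒ h·k1=z·y_n;  k2=λ(1+3/4z)y_n ⇒ h·k2=z(1+3/4z)y_n
  y_{n+1}/y_n = 1 + 2/5z + 3/5z(1+3/4z) = 1 + z + 9/20z²
  ⇒ R(z) = 1 + z + 9/20z².

Find x<0 with |R(x)|<1.
x=-1.62: |R|=0.5610
R=1: x+9/20x²=0 ⇒ x=−20/9=-2.2222; min R=1−1/(4·9/20)=0.4444>−1
Confirm numerically:
  x=-2.008: |R|=0.80643 <1
  x=-1.233: |R|=0.45113 <1
  x=-1.127: |R|=0.44456 <1
  x=-1.089: |R|=0.44466 <1
  x=-2.502: |R|=1.31500 >1
  x=-2.487: |R|=1.29633 >1
  x=-2.289: |R|=1.06878 >1
So |R|<1 on (-2.2222, 0).

left endpoint -2.2222.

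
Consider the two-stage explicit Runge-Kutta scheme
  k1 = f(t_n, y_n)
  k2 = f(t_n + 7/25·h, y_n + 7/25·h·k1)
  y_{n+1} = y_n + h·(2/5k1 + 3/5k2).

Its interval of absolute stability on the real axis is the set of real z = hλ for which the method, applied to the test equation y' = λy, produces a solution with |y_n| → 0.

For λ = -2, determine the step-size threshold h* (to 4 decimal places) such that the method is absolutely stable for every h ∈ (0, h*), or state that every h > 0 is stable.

On y'=λy, z=hλ:
  k1=λy_n ⇒ h·k1=z·y_n;  k2=λ(1+7/25z)y_n ⇒ h·k2=z(1+7/25z)y_n
  y_{n+1}/y_n = 1 + 2/5z + 3/5z(1+7/25z) = 1 + z + 21/125z²
  Hence R(z) = 1 + z + 21/125z².

Need |R(x)|<1, x<0.
x=-1.04: |R|=0.1417
R=1: x+21/125x²=0 ⇒ x=−125/21=-5.9524; min R=1−1/(4·21/125)=-0.4881>−1
Confirm numerically:
  x=-3.995: |R|=0.31372 <1
  x=-3.987: |R|=0.31644 <1
  x=-3.647: |R|=0.41250 <1
  x=-2.565: |R|=0.45969 <1
  x=-6.353: |R|=1.42758 >1
  x=-6.139: |R|=1.19247 >1
  x=-6.006: |R|=1.05410 >1
Stable set (-5.9524, 0).

(-5.9524,0); λ=-2 ⇒ h* = (125/21)/2 = 2.9762.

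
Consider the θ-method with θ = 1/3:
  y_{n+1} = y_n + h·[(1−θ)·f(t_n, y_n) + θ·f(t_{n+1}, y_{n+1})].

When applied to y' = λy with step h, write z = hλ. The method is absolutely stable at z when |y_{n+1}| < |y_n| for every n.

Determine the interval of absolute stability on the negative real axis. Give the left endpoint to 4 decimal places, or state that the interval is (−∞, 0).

With y'=λy (z=hλ):
  y_{n+1} = y_n + z·[2/3·y_n + 1/3·y_{n+1}] ⇒ (1 − 1/3z)y_{n+1} = (1 + 2/3z)y_n
  ⇒ R(z) = (1 + 2/3z)/(1 − 1/3z).

Boundary: |R(x)|=1, x<0.
x=-1.55: |R|=0.0220
R=−1: 1+2/3x = −1+1/3x ⇒ -1/3x=2 ⇒ x=2/(-1/3)=-6.0000
Confirm numerically:
  x=-4.717: |R|=0.83374 <1
  x=-4.040: |R|=0.72159 <1
  x=-3.908: |R|=0.69716 <1
  x=-3.323: |R|=0.57663 <1
  x=-6.552: |R|=1.05779 >1
  x=-6.259: |R|=1.02797 >1
  x=-6.199: |R|=1.02163 >1
So |R|<1 on (-6.0000, 0).

(-6.0000, 0).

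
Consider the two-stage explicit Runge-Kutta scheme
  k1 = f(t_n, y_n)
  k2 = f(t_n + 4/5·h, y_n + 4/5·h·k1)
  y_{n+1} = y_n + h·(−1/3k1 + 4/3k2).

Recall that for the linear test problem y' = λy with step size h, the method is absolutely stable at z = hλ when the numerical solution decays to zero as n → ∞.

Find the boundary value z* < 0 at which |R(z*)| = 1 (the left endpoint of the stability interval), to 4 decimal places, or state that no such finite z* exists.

left endpoint -0.9375.

Set f=λy, z=hλ:
  k1=λy_n ⇒ h·k1=z·y_n;  k2=λ(1+4/5z)y_n ⇒ h·k2=z(1+4/5z)y_n
  y_{n+1}/y_n = 1 − 1/3z + 4/3z(1+4/5z) = 1 + z + 16/15z²
  so R(z) = 1 + z + 16/15z².

Find x<0 with |R(x)|<1.
x=-1.24: |R|=1.4001
R=1: x+16/15x²=0 ⇒ x=−15/16=-0.9375; min R=1−1/(4·16/15)=0.7656>−1
Confirm numerically:
  x=-0.886: |R|=0.95133 <1
  x=-0.656: |R|=0.80303 <1
  x=-0.597: |R|=0.78317 <1
  x=-1.263: |R|=1.43851 >1
  x=-1.184: |R|=1.31131 >1
Stable set (-0.9375, 0).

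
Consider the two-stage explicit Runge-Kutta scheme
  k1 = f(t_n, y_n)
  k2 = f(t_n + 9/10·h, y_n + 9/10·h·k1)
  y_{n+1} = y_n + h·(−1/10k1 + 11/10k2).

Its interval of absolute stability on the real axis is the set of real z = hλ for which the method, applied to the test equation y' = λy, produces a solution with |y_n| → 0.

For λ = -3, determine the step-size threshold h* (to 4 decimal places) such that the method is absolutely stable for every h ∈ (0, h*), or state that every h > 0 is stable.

Set f=λy, z=hλ:
  k1=λy_n ⇒ h·k1=z·y_n;  k2=λ(1+9/10z)y_n ⇒ h·k2=z(1+9/10z)y_n
  y_{n+1}/y_n = 1 − 1/10z + 11/10z(1+9/10z) = 1 + z + 99/100z²
  Hence R(z) = 1 + z + 99/100z².

Solve |R(x)|<1 on ℝ⁻.
x=-0.87: |R|=0.8793
R=1: x+99/100x²=0 ⇒ x=−100/99=-1.0101; min R=1−1/(4·99/100)=0.7475>−1
Confirm numerically:
  x=-0.959: |R|=0.95148 <1
  x=-0.594: |R|=0.75531 <1
  x=-0.519: |R|=0.74767 <1
  x=-1.504: |R|=1.73540 >1
  x=-1.301: |R|=1.37467 >1
  x=-1.188: |R|=1.20923 >1
Stable set (-1.0101, 0).

(-1.0101,0); λ=-3 ⇒ h* = (100/99)/3 = 0.3367.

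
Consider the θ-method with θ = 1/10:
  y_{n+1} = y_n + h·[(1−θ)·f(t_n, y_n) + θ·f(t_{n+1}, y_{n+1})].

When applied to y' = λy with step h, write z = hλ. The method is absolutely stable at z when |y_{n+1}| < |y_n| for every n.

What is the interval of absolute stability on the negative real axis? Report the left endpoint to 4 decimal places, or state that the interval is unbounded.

z∈(-2.5000,0).

With y'=λy (z=hλ):
  y_{n+1} = y_n + z·[9/10·y_n + 1/10·y_{n+1}] ⇒ (1 − 1/10z)y_{n+1} = (1 + 9/10z)y_n
  R(z) = (1 + 9/10z)/(1 − 1/10z).

Find x<0 with |R(x)|<1.
x=-0.3: |R|=0.7087
R=−1: 1+9/10x = −1+1/10x ⇒ -4/5x=2 ⇒ x=2/(-4/5)=-2.5000
Confirm numerically:
  x=-2.259: |R|=0.84273 <1
  x=-1.830: |R|=0.54691 <1
  x=-1.805: |R|=0.52901 <1
  x=-2.730: |R|=1.14454 >1
  x=-2.650: |R|=1.09486 >1
Interval (-2.5000, 0).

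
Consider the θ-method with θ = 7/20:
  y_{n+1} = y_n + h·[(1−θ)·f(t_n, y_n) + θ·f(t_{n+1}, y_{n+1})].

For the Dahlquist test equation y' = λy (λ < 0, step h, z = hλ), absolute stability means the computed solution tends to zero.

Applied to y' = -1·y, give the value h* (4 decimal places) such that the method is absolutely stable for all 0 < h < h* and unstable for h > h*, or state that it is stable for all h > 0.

Set f=λy, z=hλ:
  y_{n+1} = y_n + z·[13/20·y_n + 7/20·y_{n+1}] ⇒ (1 − 7/20z)y_{n+1} = (1 + 13/20z)y_n
  ⇒ R(z) = (1 + 13/20z)/(1 − 7/20z).

Find x<0 with |R(x)|<1.
x=-1.4: |R|=0.0604
R=−1: 1+13/20x = −1+7/20x ⇒ -3/10x=2 ⇒ x=2/(-3/10)=-6.6667
Confirm numerically:
  x=-6.237: |R|=0.95950 <1
  x=-5.845: |R|=0.91907 <1
  x=-5.289: |R|=0.85504 <1
  x=-3.808: |R|=0.63237 <1
  x=-7.176: |R|=1.04351 >1
  x=-6.897: |R|=1.02024 >1
  x=-6.778: |R|=1.00990 >1
Interval (-6.6667, 0).

(-6.6667,0); λ=-1 ⇒ h* = (20/3)/1 = 6.6667.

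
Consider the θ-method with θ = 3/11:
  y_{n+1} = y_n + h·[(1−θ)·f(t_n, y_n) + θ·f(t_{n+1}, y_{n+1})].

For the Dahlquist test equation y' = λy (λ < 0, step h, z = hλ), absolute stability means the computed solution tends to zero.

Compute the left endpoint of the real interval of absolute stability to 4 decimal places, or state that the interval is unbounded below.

On y'=λy, z=hλ:
  y_{n+1} = y_n + z·[8/11·y_n + 3/11·y_{n+1}] ⇒ (1 − 3/11z)y_{n+1} = (1 + 8/11z)y_n
  so R(z) = (1 + 8/11z)/(1 − 3/11z).

Boundary: |R(x)|=1, x<0.
x=-1.26: |R|=0.0622
R=−1: 1+8/11x = −1+3/11x ⇒ -5/11x=2 ⇒ x=2/(-5/11)=-4.4000
Confirm numerically:
  x=-3.902: |R|=0.89034 <1
  x=-3.438: |R|=0.77433 <1
  x=-3.002: |R|=0.65060 <1
  x=-2.236: |R|=0.38898 <1
  x=-4.897: |R|=1.09673 >1
  x=-4.834: |R|=1.08509 >1
  x=-4.726: |R|=1.06474 >1
Stable set (-4.4000, 0).

z* = -4.4000.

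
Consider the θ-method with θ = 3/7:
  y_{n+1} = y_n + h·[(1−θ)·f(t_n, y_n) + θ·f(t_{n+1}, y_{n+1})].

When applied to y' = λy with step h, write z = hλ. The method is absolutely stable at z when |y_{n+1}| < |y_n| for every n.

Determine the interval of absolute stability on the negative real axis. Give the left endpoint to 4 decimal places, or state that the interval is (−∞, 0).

Set f=λy, z=hλ:
  y_{n+1} = y_n + z·[4/7·y_n + 3/7·y_{n+1}] ⇒ (1 − 3/7z)y_{n+1} = (1 + 4/7z)y_n
  so R(z) = (1 + 4/7z)/(1 − 3/7z).

Need |R(x)|<1, x<0.
x=-0.98: |R|=0.3099
R=−1: 1+4/7x = −1+3/7x ⇒ -1/7x=2 ⇒ x=2/(-1/7)=-14.0000
Confirm numerically:
  x=-11.217: |R|=0.93154 <1
  x=-10.830: |R|=0.91973 <1
  x=-8.223: |R|=0.81758 <1
  x=-7.899: |R|=0.80125 <1
  x=-14.415: |R|=1.00826 >1
  x=-14.254: |R|=1.00510 >1
  x=-14.225: |R|=1.00453 >1
Interval (-14.0000, 0).

z∈(-14.0000,0).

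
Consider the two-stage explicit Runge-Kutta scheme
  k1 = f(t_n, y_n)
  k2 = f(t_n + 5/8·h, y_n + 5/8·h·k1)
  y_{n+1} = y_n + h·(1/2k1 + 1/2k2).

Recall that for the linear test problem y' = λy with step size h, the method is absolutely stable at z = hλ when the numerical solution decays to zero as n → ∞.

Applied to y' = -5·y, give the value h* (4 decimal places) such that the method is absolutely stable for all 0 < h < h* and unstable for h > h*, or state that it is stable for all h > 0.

Test eqn y'=λy, z=hλ:
  k1=λy_n ⇒ h·k1=z·y_n;  k2=λ(1+5/8z)y_n ⇒ h·k2=z(1+5/8z)y_n
  y_{n+1}/y_n = 1 + 1/2z + 1/2z(1+5/8z) = 1 + z + 5/16z²
  Hence R(z) = 1 + z + 5/16z².

Need |R(x)|<1, x<0.
x=-1.69: |R|=0.2025
R=1: x+5/16x²=0 ⇒ x=−16/5=-3.2000; min R=1−1/(4·5/16)=0.2000>−1
Confirm numerically:
  x=-3.159: |R|=0.95953 <1
  x=-3.047: |R|=0.85432 <1
  x=-2.730: |R|=0.59903 <1
  x=-2.087: |R|=0.27412 <1
  x=-3.783: |R|=1.68922 >1
  x=-3.771: |R|=1.67289 >1
  x=-3.603: |R|=1.45375 >1
Stable set (-3.2000, 0).

(-3.2000,0); λ=-5 ⇒ h* = (16/5)/5 = 0.6400.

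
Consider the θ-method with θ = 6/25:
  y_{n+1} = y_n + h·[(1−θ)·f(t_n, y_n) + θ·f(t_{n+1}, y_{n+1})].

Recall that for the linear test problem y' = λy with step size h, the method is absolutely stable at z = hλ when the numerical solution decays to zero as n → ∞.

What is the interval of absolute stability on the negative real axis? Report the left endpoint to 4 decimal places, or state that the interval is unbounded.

(-3.8462, 0).

Test eqn y'=λy, z=hλ:
  y_{n+1} = y_n + z·[19/25·y_n + 6/25·y_{n+1}] ⇒ (1 − 6/25z)y_{n+1} = (1 + 19/25z)y_n
  R(z) = (1 + 19/25z)/(1 − 6/25z).

Find x<0 with |R(x)|<1.
x=-1.18: |R|=0.0804
R=−1: 1+19/25x = −1+6/25x ⇒ -13/25x=2 ⇒ x=2/(-13/25)=-3.8462
Confirm numerically:
  x=-3.781: |R|=0.98224 <1
  x=-2.338: |R|=0.49764 <1
  x=-2.021: |R|=0.36091 <1
  x=-4.259: |R|=1.10616 >1
  x=-3.920: |R|=1.01979 >1
So |R|<1 on (-3.8462, 0).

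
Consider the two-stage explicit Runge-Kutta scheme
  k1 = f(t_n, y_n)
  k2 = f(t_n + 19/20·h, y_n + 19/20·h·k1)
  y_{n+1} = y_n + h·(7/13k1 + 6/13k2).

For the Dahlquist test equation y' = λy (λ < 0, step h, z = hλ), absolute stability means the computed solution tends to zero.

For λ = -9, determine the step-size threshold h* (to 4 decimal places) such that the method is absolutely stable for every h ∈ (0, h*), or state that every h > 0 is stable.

(-2.2807,0); λ=-9 ⇒ h* = (130/57)/9 = 0.2534.

With y'=λy (z=hλ):
  k1=λy_n ⇒ h·k1=z·y_n;  k2=λ(1+19/20z)y_n ⇒ h·k2=z(1+19/20z)y_n
  y_{n+1}/y_n = 1 + 7/13z + 6/13z(1+19/20z) = 1 + z + 57/130z²
  Hence R(z) = 1 + z + 57/130z².

Find x<0 with |R(x)|<1.
x=-1.04: |R|=0.4342
R=1: x+57/130x²=0 ⇒ x=−130/57=-2.2807; min R=1−1/(4·57/130)=0.4298>−1
Confirm numerically:
  x=-2.140: |R|=0.86798 <1
  x=-2.093: |R|=0.82775 <1
  x=-1.493: |R|=0.48435 <1
  x=-1.308: |R|=0.44215 <1
  x=-2.380: |R|=1.10362 >1
  x=-2.363: |R|=1.08527 >1
Stable set (-2.2807, 0).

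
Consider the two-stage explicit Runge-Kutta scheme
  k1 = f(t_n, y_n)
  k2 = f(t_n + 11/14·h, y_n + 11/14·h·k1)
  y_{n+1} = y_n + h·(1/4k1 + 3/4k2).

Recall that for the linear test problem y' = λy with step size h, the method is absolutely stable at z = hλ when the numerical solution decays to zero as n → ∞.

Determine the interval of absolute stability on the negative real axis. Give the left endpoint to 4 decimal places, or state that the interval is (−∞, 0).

z∈(-1.6970,0).

Test eqn y'=λy, z=hλ:
  k1=λy_n ⇒ h·k1=z·y_n;  k2=λ(1+11/14z)y_n ⇒ h·k2=z(1+11/14z)y_n
  y_{n+1}/y_n = 1 + 1/4z + 3/4z(1+11/14z) = 1 + z + 33/56z²
  R(z) = 1 + z + 33/56z².

Find x<0 with |R(x)|<1.
x=-0.53: |R|=0.6355
R=1: x+33/56x²=0 ⇒ x=−56/33=-1.6970; min R=1−1/(4·33/56)=0.5758>−1
Confirm numerically:
  x=-1.484: |R|=0.81376 <1
  x=-1.098: |R|=0.61245 <1
  x=-0.868: |R|=0.57598 <1
  x=-0.721: |R|=0.58533 <1
  x=-2.213: |R|=1.67295 >1
  x=-2.011: |R|=1.37214 >1
  x=-1.817: |R|=1.12852 >1
So |R|<1 on (-1.6970, 0).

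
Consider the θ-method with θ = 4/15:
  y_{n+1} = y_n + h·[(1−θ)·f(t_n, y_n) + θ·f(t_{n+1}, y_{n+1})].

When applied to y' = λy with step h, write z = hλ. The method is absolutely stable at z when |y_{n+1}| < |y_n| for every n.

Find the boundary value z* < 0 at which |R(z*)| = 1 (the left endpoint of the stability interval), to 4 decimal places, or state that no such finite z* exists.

Set f=λy, z=hλ:
  y_{n+1} = y_n + z·[11/15·y_n + 4/15·y_{n+1}] ⇒ (1 − 4/15z)y_{n+1} = (1 + 11/15z)y_n
  so R(z) = (1 + 11/15z)/(1 − 4/15z).

Solve |R(x)|<1 on ℝ⁻.
x=-1.74: |R|=0.1885
R=−1: 1+11/15x = −1+4/15x ⇒ -7/15x=2 ⇒ x=2/(-7/15)=-4.2857
Confirm numerically:
  x=-4.159: |R|=0.97196 <1
  x=-2.412: |R|=0.46787 <1
  x=-2.388: |R|=0.45894 <1
  x=-4.827: |R|=1.11044 >1
  x=-4.443: |R|=1.03360 >1
  x=-4.414: |R|=1.02750 >1
So |R|<1 on (-4.2857, 0).

z* = -4.2857.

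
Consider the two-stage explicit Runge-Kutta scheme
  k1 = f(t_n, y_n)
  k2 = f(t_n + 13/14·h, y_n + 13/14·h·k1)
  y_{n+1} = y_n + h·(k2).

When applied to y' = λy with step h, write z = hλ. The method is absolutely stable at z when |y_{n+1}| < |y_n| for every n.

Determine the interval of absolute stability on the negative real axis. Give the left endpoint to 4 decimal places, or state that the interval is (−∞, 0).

(-1.0769, 0).

With y'=λy (z=hλ):
  k1=λy_n ⇒ h·k1=z·y_n;  k2=λ(1+13/14z)y_n ⇒ h·k2=z(1+13/14z)y_n
  y_{n+1}/y_n = 1 + z(1+13/14z) = 1 + z + 13/14z²
  ⇒ R(z) = 1 + z + 13/14z².

Find x<0 with |R(x)|<1.
x=-1.61: |R|=1.7970
R=1: x+13/14x²=0 ⇒ x=−14/13=-1.0769; min R=1−1/(4·13/14)=0.7308>−1
Confirm numerically:
  x=-0.954: |R|=0.89111 <1
  x=-0.700: |R|=0.75500 <1
  x=-0.546: |R|=0.73082 <1
  x=-1.608: |R|=1.79297 >1
  x=-1.580: |R|=1.73809 >1
  x=-1.283: |R|=1.24551 >1
Interval (-1.0769, 0).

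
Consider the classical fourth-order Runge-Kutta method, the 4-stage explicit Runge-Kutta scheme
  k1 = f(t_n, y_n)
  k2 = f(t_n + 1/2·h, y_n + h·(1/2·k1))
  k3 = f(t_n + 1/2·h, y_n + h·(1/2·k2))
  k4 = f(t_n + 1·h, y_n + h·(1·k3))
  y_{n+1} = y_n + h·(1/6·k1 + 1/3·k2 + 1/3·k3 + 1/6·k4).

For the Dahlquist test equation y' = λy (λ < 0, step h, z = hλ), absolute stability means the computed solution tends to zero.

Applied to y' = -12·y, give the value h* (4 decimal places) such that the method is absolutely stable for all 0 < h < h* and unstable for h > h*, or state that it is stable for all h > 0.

Test eqn y'=λy, z=hλ:
  order 4, 4-stage ⇒ R(z)=1+z+z^2/2+z^3/6+z^4/24
  (e.g. R(-1.23)=0.31167, |R|=0.31167)

Need |R(x)|<1, x<0.
x=-1.23: |R|=0.3117
|R(-3.09)|=1.5654 |R(-2.79)|=1.0071 |R(-1.47)|=0.2756
Bisect:
  x_lo=-3.6373 |R|=3.2506  x_hi=-0.3565 |R|=0.7002
  mid=-1.99691 |R|=0.33231 →hi
  mid=-2.81712 |R|=1.04906 →lo
  mid=-2.40701 |R|=0.56422 →hi
  mid=-2.61207 |R|=0.76873 →hi
  mid=-2.71459 |R|=0.89854 →hi
  mid=-2.76586 |R|=0.97109 →hi
  mid=-2.79149 |R|=1.00938 →lo
  mid=-2.77867 |R|=0.99006 →hi
  mid=-2.78508 |R|=0.99968 →hi
  mid=-2.78829 |R|=1.00452 →lo
  ...
  [-2.78548,-2.78528] ⇒ x*=-2.7853
Interval (-2.7853, 0).

(-2.7853,0); λ=-12 ⇒ h* = 0.2321.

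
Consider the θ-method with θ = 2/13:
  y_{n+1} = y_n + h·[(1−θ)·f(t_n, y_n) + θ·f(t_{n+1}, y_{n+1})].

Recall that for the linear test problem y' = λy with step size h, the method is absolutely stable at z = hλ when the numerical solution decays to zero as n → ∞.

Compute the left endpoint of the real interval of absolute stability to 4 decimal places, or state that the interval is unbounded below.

With y'=λy (z=hλ):
  y_{n+1} = y_n + z·[11/13·y_n + 2/13·y_{n+1}] ⇒ (1 − 2/13z)y_{n+1} = (1 + 11/13z)y_n
  R(z) = (1 + 11/13z)/(1 − 2/13z).

Solve |R(x)|<1 on ℝ⁻.
x=-1.4: |R|=0.1519
R=−1: 1+11/13x = −1+2/13x ⇒ -9/13x=2 ⇒ x=2/(-9/13)=-2.8889
Confirm numerically:
  x=-2.217: |R|=0.65315 <1
  x=-2.176: |R|=0.63024 <1
  x=-1.867: |R|=0.45040 <1
  x=-3.236: |R|=1.16044 >1
  x=-3.225: |R|=1.15553 >1
Interval (-2.8889, 0).

left endpoint -2.8889.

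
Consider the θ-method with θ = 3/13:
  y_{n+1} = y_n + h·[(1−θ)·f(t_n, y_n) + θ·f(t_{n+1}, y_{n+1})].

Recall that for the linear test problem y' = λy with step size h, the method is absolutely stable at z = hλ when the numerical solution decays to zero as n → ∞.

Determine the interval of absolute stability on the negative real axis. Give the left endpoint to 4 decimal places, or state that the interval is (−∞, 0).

z∈(-3.7143,0).

On y'=λy, z=hλ:
  y_{n+1} = y_n + z·[10/13·y_n + 3/13·y_{n+1}] ⇒ (1 − 3/13z)y_{n+1} = (1 + 10/13z)y_n
  ⇒ R(z) = (1 + 10/13z)/(1 − 3/13z).

Boundary: |R(x)|=1, x<0.
x=-0.36: |R|=0.6676
R=−1: 1+10/13x = −1+3/13x ⇒ -7/13x=2 ⇒ x=2/(-7/13)=-3.7143
Confirm numerically:
  x=-3.077: |R|=0.79933 <1
  x=-2.441: |R|=0.56143 <1
  x=-2.325: |R|=0.51314 <1
  x=-4.214: |R|=1.13642 >1
  x=-3.987: |R|=1.07648 >1
  x=-3.941: |R|=1.06393 >1
So |R|<1 on (-3.7143, 0).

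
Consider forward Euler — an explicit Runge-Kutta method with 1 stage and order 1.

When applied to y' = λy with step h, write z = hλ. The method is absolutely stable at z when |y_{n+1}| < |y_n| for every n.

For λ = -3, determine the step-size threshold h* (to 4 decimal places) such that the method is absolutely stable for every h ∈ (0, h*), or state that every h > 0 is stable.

(-2.0000,0); λ=-3 ⇒ h* = 0.6667.

With y'=λy (z=hλ):
  order 1, 1-stage ⇒ R(z)=1+z
  (e.g. R(-1.75)=-0.75000, |R|=0.75000)

Solve |R(x)|<1 on ℝ⁻.
x=-1.75: |R|=0.7500
|R(-2)|=1.0000 |R(-1.56)|=0.5600 |R(-1.47)|=0.4700
Bisect:
  x_lo=-2.8071 |R|=1.8071  x_hi=-0.1687 |R|=0.8313
  mid=-1.48787 |R|=0.48787 →hi
  mid=-2.14747 |R|=1.14747 →lo
  mid=-1.81767 |R|=0.81767 →hi
  mid=-1.98257 |R|=0.98257 →hi
  mid=-2.06502 |R|=1.06502 →lo
  mid=-2.02379 |R|=1.02379 →lo
  mid=-2.00318 |R|=1.00318 →lo
  mid=-1.99287 |R|=0.99287 →hi
  ...
  [-2.00012,-1.99996] ⇒ x*=-2.0000
So |R|<1 on (-2.0000, 0).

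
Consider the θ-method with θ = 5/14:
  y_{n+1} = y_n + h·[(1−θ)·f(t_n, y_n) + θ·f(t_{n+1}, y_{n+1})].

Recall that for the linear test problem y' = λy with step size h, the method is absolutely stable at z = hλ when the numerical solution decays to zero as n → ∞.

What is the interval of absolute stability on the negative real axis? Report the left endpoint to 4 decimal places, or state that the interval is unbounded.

Set f=λy, z=hλ:
  y_{n+1} = y_n + z·[9/14·y_n + 5/14·y_{n+1}] ⇒ (1 − 5/14z)y_{n+1} = (1 + 9/14z)y_n
  R(z) = (1 + 9/14z)/(1 − 5/14z).

Boundary: |R(x)|=1, x<0.
x=-0.96: |R|=0.2851
R=−1: 1+9/14x = −1+5/14x ⇒ -2/7x=2 ⇒ x=2/(-2/7)=-7.0000
Confirm numerically:
  x=-6.024: |R|=0.91151 <1
  x=-5.827: |R|=0.89123 <1
  x=-5.732: |R|=0.88111 <1
  x=-4.848: |R|=0.77490 <1
  x=-7.546: |R|=1.04222 >1
  x=-7.349: |R|=1.02751 >1
  x=-7.071: |R|=1.00575 >1
Interval (-7.0000, 0).

(-7.0000, 0).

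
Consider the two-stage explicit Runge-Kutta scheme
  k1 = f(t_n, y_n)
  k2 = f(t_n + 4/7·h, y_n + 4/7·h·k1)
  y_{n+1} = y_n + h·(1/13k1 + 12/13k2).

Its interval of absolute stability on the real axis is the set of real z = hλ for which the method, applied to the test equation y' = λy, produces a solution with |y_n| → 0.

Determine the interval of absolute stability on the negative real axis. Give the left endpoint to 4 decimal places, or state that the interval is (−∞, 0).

With y'=λy (z=hλ):
  k1=λy_n ⇒ h·k1=z·y_n;  k2=λ(1+4/7z)y_n ⇒ h·k2=z(1+4/7z)y_n
  y_{n+1}/y_n = 1 + 1/13z + 12/13z(1+4/7z) = 1 + z + 48/91z²
  ⇒ R(z) = 1 + z + 48/91z².

Boundary: |R(x)|=1, x<0.
x=-0.51: |R|=0.6272
R=1: x+48/91x²=0 ⇒ x=−91/48=-1.8958; min R=1−1/(4·48/91)=0.5260>−1
Confirm numerically:
  x=-1.245: |R|=0.57260 <1
  x=-1.097: |R|=0.53777 <1
  x=-0.875: |R|=0.52885 <1
  x=-2.128: |R|=1.26060 >1
  x=-2.097: |R|=1.22251 >1
Interval (-1.8958, 0).

z∈(-1.8958,0).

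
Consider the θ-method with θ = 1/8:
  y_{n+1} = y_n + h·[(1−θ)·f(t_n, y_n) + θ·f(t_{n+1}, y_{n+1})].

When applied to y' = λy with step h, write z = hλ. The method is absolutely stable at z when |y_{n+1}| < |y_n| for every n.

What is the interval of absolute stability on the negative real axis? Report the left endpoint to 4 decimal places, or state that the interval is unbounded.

z∈(-2.6667,0).

Set f=λy, z=hλ:
  y_{n+1} = y_n + z·[7/8·y_n + 1/8·y_{n+1}] ⇒ (1 − 1/8z)y_{n+1} = (1 + 7/8z)y_n
  so R(z) = (1 + 7/8z)/(1 − 1/8z).

Need |R(x)|<1, x<0.
x=-0.97: |R|=0.1349
R=−1: 1+7/8x = −1+1/8x ⇒ -3/4x=2 ⇒ x=2/(-3/4)=-2.6667
Confirm numerically:
  x=-2.298: |R|=0.78520 <1
  x=-1.850: |R|=0.50254 <1
  x=-1.755: |R|=0.43926 <1
  x=-1.615: |R|=0.34373 <1
  x=-3.083: |R|=1.22539 >1
  x=-3.015: |R|=1.18974 >1
  x=-2.829: |R|=1.08994 >1
Interval (-2.6667, 0).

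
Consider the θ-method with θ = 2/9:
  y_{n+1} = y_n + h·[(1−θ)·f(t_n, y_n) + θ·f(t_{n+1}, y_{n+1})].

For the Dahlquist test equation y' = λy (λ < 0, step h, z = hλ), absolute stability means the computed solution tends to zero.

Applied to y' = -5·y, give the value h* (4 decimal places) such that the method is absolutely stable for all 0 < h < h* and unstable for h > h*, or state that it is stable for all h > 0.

On y'=λy, z=hλ:
  y_{n+1} = y_n + z·[7/9·y_n + 2/9·y_{n+1}] ⇒ (1 − 2/9z)y_{n+1} = (1 + 7/9z)y_n
  Hence R(z) = (1 + 7/9z)/(1 − 2/9z).

Boundary: |R(x)|=1, x<0.
x=-0.35: |R|=0.6753
R=−1: 1+7/9x = −1+2/9x ⇒ -5/9x=2 ⇒ x=2/(-5/9)=-3.6000
Confirm numerically:
  x=-2.953: |R|=0.78297 <1
  x=-2.655: |R|=0.66981 <1
  x=-2.374: |R|=0.55412 <1
  x=-2.241: |R|=0.49599 <1
  x=-4.035: |R|=1.12742 >1
  x=-3.676: |R|=1.02324 >1
Stable set (-3.6000, 0).

(-3.6000,0); λ=-5 ⇒ h* = (18/5)/5 = 0.7200.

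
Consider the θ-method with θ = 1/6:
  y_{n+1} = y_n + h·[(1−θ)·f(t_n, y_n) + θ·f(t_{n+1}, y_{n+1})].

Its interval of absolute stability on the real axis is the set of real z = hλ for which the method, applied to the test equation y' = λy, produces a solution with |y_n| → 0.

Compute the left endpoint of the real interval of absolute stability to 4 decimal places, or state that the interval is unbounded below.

left endpoint -3.0000.

Set f=λy, z=hλ:
  y_{n+1} = y_n + z·[5/6·y_n + 1/6·y_{n+1}] ⇒ (1 − 1/6z)y_{n+1} = (1 + 5/6z)y_n
  R(z) = (1 + 5/6z)/(1 − 1/6z).

Need |R(x)|<1, x<0.
x=-1.3: |R|=0.0685
R=−1: 1+5/6x = −1+1/6x ⇒ -2/3x=2 ⇒ x=2/(-2/3)=-3.0000
Confirm numerically:
  x=-2.526: |R|=0.77762 <1
  x=-2.366: |R|=0.69687 <1
  x=-1.373: |R|=0.11732 <1
  x=-3.577: |R|=1.24099 >1
  x=-3.171: |R|=1.07458 >1
  x=-3.097: |R|=1.04265 >1
Stable set (-3.0000, 0).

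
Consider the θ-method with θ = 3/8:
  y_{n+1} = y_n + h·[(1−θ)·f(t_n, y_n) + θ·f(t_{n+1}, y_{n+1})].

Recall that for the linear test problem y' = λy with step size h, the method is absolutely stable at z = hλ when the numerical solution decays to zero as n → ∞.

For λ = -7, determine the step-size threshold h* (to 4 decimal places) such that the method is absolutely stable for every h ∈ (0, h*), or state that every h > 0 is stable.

Set f=λy, z=hλ:
  y_{n+1} = y_n + z·[5/8·y_n + 3/8·y_{n+1}] ⇒ (1 − 3/8z)y_{n+1} = (1 + 5/8z)y_n
  Hence R(z) = (1 + 5/8z)/(1 − 3/8z).

Solve |R(x)|<1 on ℝ⁻.
x=-0.4: |R|=0.6522
R=−1: 1+5/8x = −1+3/8x ⇒ -1/4x=2 ⇒ x=2/(-1/4)=-8.0000
Confirm numerically:
  x=-6.648: |R|=0.90324 <1
  x=-5.669: |R|=0.81357 <1
  x=-4.742: |R|=0.70683 <1
  x=-8.434: |R|=1.02606 >1
  x=-8.177: |R|=1.01088 >1
  x=-8.022: |R|=1.00137 >1
Stable set (-8.0000, 0).

(-8.0000,0); λ=-7 ⇒ h* = (8)/7 = 1.1429.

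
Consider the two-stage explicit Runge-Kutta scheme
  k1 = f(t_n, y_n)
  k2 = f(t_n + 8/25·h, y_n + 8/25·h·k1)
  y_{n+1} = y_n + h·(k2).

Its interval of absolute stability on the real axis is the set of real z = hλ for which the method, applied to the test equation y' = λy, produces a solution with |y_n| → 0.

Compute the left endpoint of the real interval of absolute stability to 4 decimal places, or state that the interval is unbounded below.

Test eqn y'=λy, z=hλ:
  k1=λy_n ⇒ h·k1=z·y_n;  k2=λ(1+8/25z)y_n ⇒ h·k2=z(1+8/25z)y_n
  y_{n+1}/y_n = 1 + z(1+8/25z) = 1 + z + 8/25z²
  so R(z) = 1 + z + 8/25z².

Find x<0 with |R(x)|<1.
x=-1.64: |R|=0.2207
R=1: x+8/25x²=0 ⇒ x=−25/8=-3.1250; min R=1−1/(4·8/25)=0.2188>−1
Confirm numerically:
  x=-2.888: |R|=0.78097 <1
  x=-1.704: |R|=0.22516 <1
  x=-1.560: |R|=0.21875 <1
  x=-3.617: |R|=1.56946 >1
  x=-3.483: |R|=1.39901 >1
  x=-3.450: |R|=1.35880 >1
So |R|<1 on (-3.1250, 0).

left endpoint -3.1250.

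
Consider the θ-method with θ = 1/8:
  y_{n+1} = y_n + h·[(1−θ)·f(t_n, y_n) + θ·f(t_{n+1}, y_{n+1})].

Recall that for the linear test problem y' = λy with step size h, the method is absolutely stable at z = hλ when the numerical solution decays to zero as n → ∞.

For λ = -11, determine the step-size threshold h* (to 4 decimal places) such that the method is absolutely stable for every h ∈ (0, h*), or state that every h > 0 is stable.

Test eqn y'=λy, z=hλ:
  y_{n+1} = y_n + z·[7/8·y_n + 1/8·y_{n+1}] ⇒ (1 − 1/8z)y_{n+1} = (1 + 7/8z)y_n
  R(z) = (1 + 7/8z)/(1 − 1/8z).

Solve |R(x)|<1 on ℝ⁻.
x=-0.65: |R|=0.3988
R=−1: 1+7/8x = −1+1/8x ⇒ -3/4x=2 ⇒ x=2/(-3/4)=-2.6667
Confirm numerically:
  x=-2.547: |R|=0.93192 <1
  x=-1.799: |R|=0.46872 <1
  x=-1.443: |R|=0.22249 <1
  x=-3.169: |R|=1.26985 >1
  x=-3.012: |R|=1.18816 >1
Interval (-2.6667, 0).

(-2.6667,0); λ=-11 ⇒ h* = (8/3)/11 = 0.2424.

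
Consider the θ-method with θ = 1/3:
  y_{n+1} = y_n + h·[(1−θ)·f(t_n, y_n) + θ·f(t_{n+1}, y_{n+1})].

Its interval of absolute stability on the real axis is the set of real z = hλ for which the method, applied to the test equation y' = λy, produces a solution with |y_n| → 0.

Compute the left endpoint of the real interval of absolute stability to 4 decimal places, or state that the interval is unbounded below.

left endpoint -6.0000.

With y'=λy (z=hλ):
  y_{n+1} = y_n + z·[2/3·y_n + 1/3·y_{n+1}] ⇒ (1 − 1/3z)y_{n+1} = (1 + 2/3z)y_n
  so R(z) = (1 + 2/3z)/(1 − 1/3z).

Solve |R(x)|<1 on ℝ⁻.
x=-0.43: |R|=0.6239
R=−1: 1+2/3x = −1+1/3x ⇒ -1/3x=2 ⇒ x=2/(-1/3)=-6.0000
Confirm numerically:
  x=-4.884: |R|=0.85845 <1
  x=-4.874: |R|=0.85700 <1
  x=-3.261: |R|=0.56253 <1
  x=-2.973: |R|=0.49322 <1
  x=-6.599: |R|=1.06240 >1
  x=-6.523: |R|=1.05492 >1
  x=-6.437: |R|=1.04631 >1
Stable set (-6.0000, 0).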